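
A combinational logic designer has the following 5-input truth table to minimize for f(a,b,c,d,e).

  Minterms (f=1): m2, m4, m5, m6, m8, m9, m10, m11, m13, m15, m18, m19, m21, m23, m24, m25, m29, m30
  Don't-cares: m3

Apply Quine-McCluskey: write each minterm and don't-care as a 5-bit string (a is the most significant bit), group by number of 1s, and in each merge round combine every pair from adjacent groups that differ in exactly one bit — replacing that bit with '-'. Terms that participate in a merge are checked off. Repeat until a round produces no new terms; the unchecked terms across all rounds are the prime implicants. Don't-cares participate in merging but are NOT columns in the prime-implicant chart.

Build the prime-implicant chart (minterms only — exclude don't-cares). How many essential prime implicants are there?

4

Round 0: 00010✓ 00011✓ 00100✓ 00101✓ 00110✓ 01000✓ 01001✓ 01010✓ 01011✓ 01101✓ 01111✓ 10010✓ 10011✓ 10101✓ 10111✓ 11000✓ 11001✓ 11101✓ 11110
Round 1: -0010✓ -0011✓ -0101✓ -1000✓ -1001✓ -1101✓ 0-010✓ 0-011✓ 0-101✓ 00-10 0001-✓ 001-0 0010- 01-01✓ 01-11✓ 010-0✓ 010-1✓ 0100-✓ 0101-✓ 011-1✓ 1-101✓ 10-11 1001-✓ 101-1 11-01✓ 1100-✓
Round 2: --101 -001- -1-01 -100- 0-01- 01--1 010--
PIs = {--101, -001-, -1-01, -100-, 0-01-, 00-10, 001-0, 0010-, 01--1, 010--, 10-11, 101-1, 11110}
Coverage chart:
  m2: -001-,0-01-,00-10
  m4: 001-0,0010-
  m5: --101,0010-
  m6: 00-10,001-0
  m8: -100-,010--
  m9: -1-01,-100-,01--1,010--
  m10: 0-01-,010--
  m11: 0-01-,01--1,010--
  m13: --101,-1-01,01--1
  m15: 01--1 ←essential
  m18: -001- ←essential
  m19: -001-,10-11
  m21: --101,101-1
  m23: 10-11,101-1
  m24: -100- ←essential
  m25: -1-01,-100-
  m29: --101,-1-01
  m30: 11110 ←essential
Essential: -001-, -100-, 01--1, 11110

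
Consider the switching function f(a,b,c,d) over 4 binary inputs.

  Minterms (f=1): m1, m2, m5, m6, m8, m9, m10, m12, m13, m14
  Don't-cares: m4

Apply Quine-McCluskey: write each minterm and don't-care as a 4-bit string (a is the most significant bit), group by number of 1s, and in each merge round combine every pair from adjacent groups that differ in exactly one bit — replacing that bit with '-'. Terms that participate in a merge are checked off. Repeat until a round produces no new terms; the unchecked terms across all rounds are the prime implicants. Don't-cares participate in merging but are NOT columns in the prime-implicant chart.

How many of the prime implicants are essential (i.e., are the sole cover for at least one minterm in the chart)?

Round 0: 0001✓ 0010✓ 0100✓ 0101✓ 0110✓ 1000✓ 1001✓ 1010✓ 1100✓ 1101✓ 1110✓
Round 1: -001✓ -010✓ -100✓ -101✓ -110✓ 0-01✓ 0-10✓ 01-0✓ 010-✓ 1-00✓ 1-01✓ 1-10✓ 10-0✓ 100-✓ 11-0✓ 110-✓
Round 2: --01 --10 -1-0 -10- 1--0 1-0-
PIs = {--01, --10, -1-0, -10-, 1--0, 1-0-}
Coverage chart:
  m1: --01 ←essential
  m2: --10 ←essential
  m5: --01,-10-
  m6: --10,-1-0
  m8: 1--0,1-0-
  m9: --01,1-0-
  m10: --10,1--0
  m12: -1-0,-10-,1--0,1-0-
  m13: --01,-10-,1-0-
  m14: --10,-1-0,1--0
Essential: --01, --10

2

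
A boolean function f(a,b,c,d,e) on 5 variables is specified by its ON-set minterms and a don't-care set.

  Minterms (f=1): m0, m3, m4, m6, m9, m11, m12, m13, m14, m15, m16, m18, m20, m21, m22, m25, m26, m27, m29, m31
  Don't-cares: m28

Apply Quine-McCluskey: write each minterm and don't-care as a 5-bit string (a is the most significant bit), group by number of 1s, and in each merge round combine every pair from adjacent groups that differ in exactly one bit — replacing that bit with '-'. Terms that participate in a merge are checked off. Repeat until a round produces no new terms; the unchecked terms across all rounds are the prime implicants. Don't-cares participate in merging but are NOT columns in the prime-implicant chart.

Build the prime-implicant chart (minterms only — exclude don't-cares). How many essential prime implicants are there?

4

Round 0: 00000✓ 00011✓ 00100✓ 00110✓ 01001✓ 01011✓ 01100✓ 01101✓ 01110✓ 01111✓ 10000✓ 10010✓ 10100✓ 10101✓ 10110✓ 11001✓ 11010✓ 11011✓ 11100✓ 11101✓ 11111✓
Round 1: -0000✓ -0100✓ -0110✓ -1001✓ -1011✓ -1100✓ -1101✓ -1111✓ 0-011 0-100✓ 0-110✓ 00-00✓ 001-0✓ 01-01✓ 01-11✓ 010-1✓ 011-0✓ 011-1✓ 0110-✓ 0111-✓ 1-010 1-100✓ 1-101✓ 10-00✓ 10-10✓ 100-0✓ 101-0✓ 1010-✓ 11-01✓ 11-11✓ 110-1✓ 1101- 111-1✓ 1110-✓
Round 2: --100 -0-00 -01-0 -1-01✓ -1-11✓ -10-1✓ -11-1✓ -110- 0-1-0 01--1✓ 011-- 1-10- 10--0 11--1✓
Round 3: -1--1
PIs = {--100, -0-00, -01-0, -1--1, -110-, 0-011, 0-1-0, 011--, 1-010, 1-10-, 10--0, 1101-}
Coverage chart:
  m0: -0-00 ←essential
  m3: 0-011 ←essential
  m4: --100,-0-00,-01-0,0-1-0
  m6: -01-0,0-1-0
  m9: -1--1 ←essential
  m11: -1--1,0-011
  m12: --100,-110-,0-1-0,011--
  m13: -1--1,-110-,011--
  m14: 0-1-0,011--
  m15: -1--1,011--
  m16: -0-00,10--0
  m18: 1-010,10--0
  m20: --100,-0-00,-01-0,1-10-,10--0
  m21: 1-10- ←essential
  m22: -01-0,10--0
  m25: -1--1 ←essential
  m26: 1-010,1101-
  m27: -1--1,1101-
  m29: -1--1,-110-,1-10-
  m31: -1--1 ←essential
Essential: -0-00, -1--1, 0-011, 1-10-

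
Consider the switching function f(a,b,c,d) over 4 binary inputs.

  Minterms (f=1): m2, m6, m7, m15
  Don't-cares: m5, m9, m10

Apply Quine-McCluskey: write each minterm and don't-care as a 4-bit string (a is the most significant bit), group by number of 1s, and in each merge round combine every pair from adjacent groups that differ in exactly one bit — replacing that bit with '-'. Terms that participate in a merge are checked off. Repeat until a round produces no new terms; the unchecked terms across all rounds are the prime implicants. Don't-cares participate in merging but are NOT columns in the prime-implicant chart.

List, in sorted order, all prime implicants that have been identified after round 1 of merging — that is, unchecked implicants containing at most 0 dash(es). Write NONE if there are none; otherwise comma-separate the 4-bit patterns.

[col 0] 0010*, 0101*, 0110*, 0111*, 1001, 1010*, 1111*
[col 1] -010, -111, 0-10, 01-1, 011-
Prime implicants: -010, -111, 0-10, 01-1, 011-, 1001

1001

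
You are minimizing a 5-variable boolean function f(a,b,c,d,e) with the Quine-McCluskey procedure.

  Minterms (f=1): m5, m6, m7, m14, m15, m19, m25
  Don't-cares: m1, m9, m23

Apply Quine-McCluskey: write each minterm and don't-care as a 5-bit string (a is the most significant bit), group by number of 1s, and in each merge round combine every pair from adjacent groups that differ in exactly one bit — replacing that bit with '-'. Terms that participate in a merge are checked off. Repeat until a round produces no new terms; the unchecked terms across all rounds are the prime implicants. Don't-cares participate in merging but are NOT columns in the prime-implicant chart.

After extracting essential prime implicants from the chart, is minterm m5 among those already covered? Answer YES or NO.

size-2^0 implicants → 00001(✓)  00101(✓)  00110(✓)  00111(✓)  01001(✓)  01110(✓)  01111(✓)  10011(✓)  10111(✓)  11001(✓)
size-2^1 implicants → -0111  -1001  0-001  0-110(✓)  0-111(✓)  00-01  001-1  0011-(✓)  0111-(✓)  10-11
size-2^2 implicants → 0-11-
Unchecked terms (primes): -0111, -1001, 0-001, 0-11-, 00-01, 001-1, 10-11
Minterm coverage:
  m5 ⊆ 00-01,001-1
  m6 ⊆ 0-11- [E]
  m7 ⊆ -0111,0-11-,001-1
  m14 ⊆ 0-11- [E]
  m15 ⊆ 0-11- [E]
  m19 ⊆ 10-11 [E]
  m25 ⊆ -1001 [E]
E = {-1001, 0-11-, 10-11}

NO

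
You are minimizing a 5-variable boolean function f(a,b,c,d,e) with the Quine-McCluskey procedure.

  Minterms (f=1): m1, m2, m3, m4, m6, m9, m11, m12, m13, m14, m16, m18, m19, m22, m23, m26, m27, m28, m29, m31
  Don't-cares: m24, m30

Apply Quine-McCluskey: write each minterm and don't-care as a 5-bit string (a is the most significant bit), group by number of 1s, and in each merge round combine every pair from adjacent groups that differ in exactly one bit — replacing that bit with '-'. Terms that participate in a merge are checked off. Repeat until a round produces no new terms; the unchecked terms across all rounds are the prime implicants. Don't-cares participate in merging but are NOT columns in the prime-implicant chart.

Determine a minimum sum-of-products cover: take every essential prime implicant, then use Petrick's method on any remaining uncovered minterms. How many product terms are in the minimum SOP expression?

size-2^0 implicants → 00001(✓)  00010(✓)  00011(✓)  00100(✓)  00110(✓)  01001(✓)  01011(✓)  01100(✓)  01101(✓)  01110(✓)  10000(✓)  10010(✓)  10011(✓)  10110(✓)  10111(✓)  11000(✓)  11010(✓)  11011(✓)  11100(✓)  11101(✓)  11110(✓)  11111(✓)
size-2^1 implicants → -0010(✓)  -0011(✓)  -0110(✓)  -1011(✓)  -1100(✓)  -1101(✓)  -1110(✓)  0-001(✓)  0-011(✓)  0-100(✓)  0-110(✓)  00-10(✓)  000-1(✓)  0001-(✓)  001-0(✓)  01-01  010-1(✓)  011-0(✓)  0110-(✓)  1-000(✓)  1-010(✓)  1-011(✓)  1-110(✓)  1-111(✓)  10-10(✓)  10-11(✓)  100-0(✓)  1001-(✓)  1011-(✓)  11-00(✓)  11-10(✓)  11-11(✓)  110-0(✓)  1101-(✓)  111-0(✓)  111-1(✓)  1110-(✓)  1111-(✓)
size-2^2 implicants → --011  --110  -0-10  -001-  -11-0  -110-  0-0-1  0-1-0  1--10(✓)  1--11(✓)  1-0-0  1-01-(✓)  1-11-(✓)  10-1-(✓)  11--0  11-1-(✓)  111--
size-2^3 implicants → 1--1-
Unchecked terms (primes): --011, --110, -0-10, -001-, -11-0, -110-, 0-0-1, 0-1-0, 01-01, 1--1-, 1-0-0, 11--0, 111--
Minterm coverage:
  m1 ⊆ 0-0-1 [E]
  m2 ⊆ -0-10,-001-
  m3 ⊆ --011,-001-,0-0-1
  m4 ⊆ 0-1-0 [E]
  m6 ⊆ --110,-0-10,0-1-0
  m9 ⊆ 0-0-1,01-01
  m11 ⊆ --011,0-0-1
  m12 ⊆ -11-0,-110-,0-1-0
  m13 ⊆ -110-,01-01
  m14 ⊆ --110,-11-0,0-1-0
  m16 ⊆ 1-0-0 [E]
  m18 ⊆ -0-10,-001-,1--1-,1-0-0
  m19 ⊆ --011,-001-,1--1-
  m22 ⊆ --110,-0-10,1--1-
  m23 ⊆ 1--1- [E]
  m26 ⊆ 1--1-,1-0-0,11--0
  m27 ⊆ --011,1--1-
  m28 ⊆ -11-0,-110-,11--0,111--
  m29 ⊆ -110-,111--
  m31 ⊆ 1--1-,111--
E = {0-0-1, 0-1-0, 1--1-, 1-0-0}
Petrick residual → -0-10, -110-
Cover = b'de' + bcd' + a'c'e + a'ce' + ad + ac'e'  |cover|=6

6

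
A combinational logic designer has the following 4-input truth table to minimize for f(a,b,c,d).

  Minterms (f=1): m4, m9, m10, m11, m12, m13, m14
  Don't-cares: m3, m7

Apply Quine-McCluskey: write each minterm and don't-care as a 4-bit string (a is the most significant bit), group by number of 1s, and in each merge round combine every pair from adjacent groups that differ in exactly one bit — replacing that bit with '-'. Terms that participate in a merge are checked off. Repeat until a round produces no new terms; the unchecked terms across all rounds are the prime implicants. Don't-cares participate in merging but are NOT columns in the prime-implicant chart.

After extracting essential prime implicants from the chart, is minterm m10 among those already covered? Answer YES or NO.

Round 0: 0011✓ 0100✓ 0111✓ 1001✓ 1010✓ 1011✓ 1100✓ 1101✓ 1110✓
Round 1: -011 -100 0-11 1-01 1-10 10-1 101- 11-0 110-
PIs = {-011, -100, 0-11, 1-01, 1-10, 10-1, 101-, 11-0, 110-}
Coverage chart:
  m4: -100 ←essential
  m9: 1-01,10-1
  m10: 1-10,101-
  m11: -011,10-1,101-
  m12: -100,11-0,110-
  m13: 1-01,110-
  m14: 1-10,11-0
Essential: -100

NO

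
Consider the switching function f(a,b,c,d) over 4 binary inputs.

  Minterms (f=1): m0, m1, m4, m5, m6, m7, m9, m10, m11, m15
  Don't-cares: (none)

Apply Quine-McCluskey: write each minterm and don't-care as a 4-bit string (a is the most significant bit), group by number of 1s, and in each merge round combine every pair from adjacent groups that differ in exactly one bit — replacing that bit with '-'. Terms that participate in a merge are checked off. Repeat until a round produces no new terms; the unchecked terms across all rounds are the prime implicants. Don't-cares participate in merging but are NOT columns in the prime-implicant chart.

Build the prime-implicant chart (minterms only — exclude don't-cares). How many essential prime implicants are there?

3

[col 0] 0000*, 0001*, 0100*, 0101*, 0110*, 0111*, 1001*, 1010*, 1011*, 1111*
[col 1] -001, -111, 0-00*, 0-01*, 000-*, 01-0*, 01-1*, 010-*, 011-*, 1-11, 10-1, 101-
[col 2] 0-0-, 01--
Prime implicants: -001, -111, 0-0-, 01--, 1-11, 10-1, 101-
PI chart (minterm → PIs covering it):
  0 | 0-0-  (sole → essential)
  1 | -001,0-0-
  4 | 0-0-,01--
  5 | 0-0-,01--
  6 | 01--  (sole → essential)
  7 | -111,01--
  9 | -001,10-1
  10 | 101-  (sole → essential)
  11 | 1-11,10-1,101-
  15 | -111,1-11
Essential prime implicants: 0-0-, 01--, 101-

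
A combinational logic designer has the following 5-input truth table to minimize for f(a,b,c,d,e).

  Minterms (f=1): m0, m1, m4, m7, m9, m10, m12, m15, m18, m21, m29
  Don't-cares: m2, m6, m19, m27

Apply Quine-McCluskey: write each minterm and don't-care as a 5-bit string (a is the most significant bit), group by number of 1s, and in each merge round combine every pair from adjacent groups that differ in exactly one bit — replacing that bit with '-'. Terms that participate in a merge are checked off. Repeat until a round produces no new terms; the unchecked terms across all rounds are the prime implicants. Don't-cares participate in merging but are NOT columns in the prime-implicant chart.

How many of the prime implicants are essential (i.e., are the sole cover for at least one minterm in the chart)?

[col 0] 00000*, 00001*, 00010*, 00100*, 00110*, 00111*, 01001*, 01010*, 01100*, 01111*, 10010*, 10011*, 10101*, 11011*, 11101*
[col 1] -0010, 0-001, 0-010, 0-100, 0-111, 00-00*, 00-10*, 000-0*, 0000-, 001-0*, 0011-, 1-011, 1-101, 1001-
[col 2] 00--0
Prime implicants: -0010, 0-001, 0-010, 0-100, 0-111, 00--0, 0000-, 0011-, 1-011, 1-101, 1001-
PI chart (minterm → PIs covering it):
  0 | 00--0,0000-
  1 | 0-001,0000-
  4 | 0-100,00--0
  7 | 0-111,0011-
  9 | 0-001  (sole → essential)
  10 | 0-010  (sole → essential)
  12 | 0-100  (sole → essential)
  15 | 0-111  (sole → essential)
  18 | -0010,1001-
  21 | 1-101  (sole → essential)
  29 | 1-101  (sole → essential)
Essential prime implicants: 0-001, 0-010, 0-100, 0-111, 1-101

5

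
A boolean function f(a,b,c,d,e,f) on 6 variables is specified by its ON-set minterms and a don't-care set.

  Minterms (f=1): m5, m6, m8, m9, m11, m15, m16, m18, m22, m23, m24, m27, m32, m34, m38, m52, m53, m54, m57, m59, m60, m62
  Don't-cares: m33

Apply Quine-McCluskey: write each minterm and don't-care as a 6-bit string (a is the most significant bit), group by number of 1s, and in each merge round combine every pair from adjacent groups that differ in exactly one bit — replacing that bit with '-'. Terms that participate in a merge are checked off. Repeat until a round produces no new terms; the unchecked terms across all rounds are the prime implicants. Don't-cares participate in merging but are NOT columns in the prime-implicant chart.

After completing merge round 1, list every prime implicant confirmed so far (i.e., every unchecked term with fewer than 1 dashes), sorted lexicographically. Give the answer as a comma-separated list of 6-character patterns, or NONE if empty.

size-2^0 implicants → 000101  000110(✓)  001000(✓)  001001(✓)  001011(✓)  001111(✓)  010000(✓)  010010(✓)  010110(✓)  010111(✓)  011000(✓)  011011(✓)  100000(✓)  100001(✓)  100010(✓)  100110(✓)  110100(✓)  110101(✓)  110110(✓)  111001(✓)  111011(✓)  111100(✓)  111110(✓)
size-2^1 implicants → -00110(✓)  -10110(✓)  -11011  0-0110(✓)  0-1000  0-1011  001-11  0010-1  00100-  01-000  010-10  0100-0  01011-  1-0110(✓)  100-10  1000-0  10000-  11-100(✓)  11-110(✓)  1101-0(✓)  11010-  1110-1  1111-0(✓)
size-2^2 implicants → --0110  11-1-0
Unchecked terms (primes): --0110, -11011, 0-1000, 0-1011, 000101, 001-11, 0010-1, 00100-, 01-000, 010-10, 0100-0, 01011-, 100-10, 1000-0, 10000-, 11-1-0, 11010-, 1110-1

000101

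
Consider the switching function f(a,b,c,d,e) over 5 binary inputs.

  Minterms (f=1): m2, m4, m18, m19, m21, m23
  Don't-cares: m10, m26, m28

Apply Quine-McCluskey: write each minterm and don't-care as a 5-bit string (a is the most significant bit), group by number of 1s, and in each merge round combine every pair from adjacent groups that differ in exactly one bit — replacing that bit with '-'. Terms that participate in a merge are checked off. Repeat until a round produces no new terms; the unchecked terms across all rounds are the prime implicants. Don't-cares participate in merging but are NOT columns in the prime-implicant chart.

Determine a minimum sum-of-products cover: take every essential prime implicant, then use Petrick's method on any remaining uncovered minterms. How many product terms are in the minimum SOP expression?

size-2^0 implicants → 00010(✓)  00100  01010(✓)  10010(✓)  10011(✓)  10101(✓)  10111(✓)  11010(✓)  11100
size-2^1 implicants → -0010(✓)  -1010(✓)  0-010(✓)  1-010(✓)  10-11  1001-  101-1
size-2^2 implicants → --010
Unchecked terms (primes): --010, 00100, 10-11, 1001-, 101-1, 11100
Minterm coverage:
  m2 ⊆ --010 [E]
  m4 ⊆ 00100 [E]
  m18 ⊆ --010,1001-
  m19 ⊆ 10-11,1001-
  m21 ⊆ 101-1 [E]
  m23 ⊆ 10-11,101-1
E = {--010, 00100, 101-1}
Petrick residual → 10-11
Cover = c'de' + a'b'cd'e' + ab'de + ab'ce  |cover|=4

4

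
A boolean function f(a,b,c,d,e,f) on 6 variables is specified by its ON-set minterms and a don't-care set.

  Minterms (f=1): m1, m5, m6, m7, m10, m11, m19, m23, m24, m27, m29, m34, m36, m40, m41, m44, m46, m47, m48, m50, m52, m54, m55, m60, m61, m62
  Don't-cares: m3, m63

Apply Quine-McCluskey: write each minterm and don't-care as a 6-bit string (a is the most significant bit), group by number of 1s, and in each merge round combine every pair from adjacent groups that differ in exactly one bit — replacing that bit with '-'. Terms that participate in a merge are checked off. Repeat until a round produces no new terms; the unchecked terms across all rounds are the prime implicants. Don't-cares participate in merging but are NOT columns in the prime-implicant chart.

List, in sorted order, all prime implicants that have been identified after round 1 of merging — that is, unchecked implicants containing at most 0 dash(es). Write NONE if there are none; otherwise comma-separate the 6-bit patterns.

[col 0] 000001*, 000011*, 000101*, 000110*, 000111*, 001010*, 001011*, 010011*, 010111*, 011000, 011011*, 011101*, 100010*, 100100*, 101000*, 101001*, 101100*, 101110*, 101111*, 110000*, 110010*, 110100*, 110110*, 110111*, 111100*, 111101*, 111110*, 111111*
[col 1] -10111, -11101, 0-0011*, 0-0111*, 0-1011*, 00-011*, 000-01*, 000-11*, 0000-1*, 0001-1*, 00011-, 00101-, 01-011*, 010-11*, 1-0010, 1-0100*, 1-1100*, 1-1110*, 1-1111*, 10-100*, 101-00, 10100-, 1011-0*, 10111-*, 11-100*, 11-110*, 11-111*, 110-00*, 110-10*, 1100-0*, 1101-0*, 11011-*, 1111-0*, 1111-1*, 11110-*, 11111-*
[col 2] 0--011, 0-0-11, 000--1, 1--100, 1-11-0, 1-111-, 11-1-0, 11-11-, 110--0, 1111--
Prime implicants: -10111, -11101, 0--011, 0-0-11, 000--1, 00011-, 00101-, 011000, 1--100, 1-0010, 1-11-0, 1-111-, 101-00, 10100-, 11-1-0, 11-11-, 110--0, 1111--

011000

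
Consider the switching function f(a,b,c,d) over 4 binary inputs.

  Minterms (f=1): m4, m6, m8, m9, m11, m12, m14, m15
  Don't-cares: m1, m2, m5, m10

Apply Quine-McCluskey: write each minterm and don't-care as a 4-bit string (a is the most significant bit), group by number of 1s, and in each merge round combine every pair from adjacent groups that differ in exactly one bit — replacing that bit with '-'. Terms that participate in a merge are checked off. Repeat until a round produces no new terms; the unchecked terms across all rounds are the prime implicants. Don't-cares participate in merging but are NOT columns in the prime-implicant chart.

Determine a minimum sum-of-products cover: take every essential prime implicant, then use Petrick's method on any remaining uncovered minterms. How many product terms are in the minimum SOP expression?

3

[col 0] 0001*, 0010*, 0100*, 0101*, 0110*, 1000*, 1001*, 1010*, 1011*, 1100*, 1110*, 1111*
[col 1] -001, -010*, -100*, -110*, 0-01, 0-10*, 01-0*, 010-, 1-00*, 1-10*, 1-11*, 10-0*, 10-1*, 100-*, 101-*, 11-0*, 111-*
[col 2] --10, -1-0, 1--0, 1-1-, 10--
Prime implicants: --10, -001, -1-0, 0-01, 010-, 1--0, 1-1-, 10--
PI chart (minterm → PIs covering it):
  4 | -1-0,010-
  6 | --10,-1-0
  8 | 1--0,10--
  9 | -001,10--
  11 | 1-1-,10--
  12 | -1-0,1--0
  14 | --10,-1-0,1--0,1-1-
  15 | 1-1-  (sole → essential)
Essential prime implicants: 1-1-
Petrick residual → -1-0, 10--
Minimum SOP uses 3 PIs: bd' + ac + ab'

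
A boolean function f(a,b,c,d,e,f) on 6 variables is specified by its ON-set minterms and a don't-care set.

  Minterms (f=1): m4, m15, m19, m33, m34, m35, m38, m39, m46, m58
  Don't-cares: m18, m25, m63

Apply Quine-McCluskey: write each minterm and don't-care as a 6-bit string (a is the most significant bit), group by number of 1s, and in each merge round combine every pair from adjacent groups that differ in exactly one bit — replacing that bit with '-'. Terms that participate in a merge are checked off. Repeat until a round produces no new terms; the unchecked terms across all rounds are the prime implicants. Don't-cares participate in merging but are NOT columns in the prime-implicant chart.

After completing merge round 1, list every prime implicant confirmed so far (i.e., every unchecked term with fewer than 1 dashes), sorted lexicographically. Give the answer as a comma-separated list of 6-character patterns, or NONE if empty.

000100, 001111, 011001, 111010, 111111

[col 0] 000100, 001111, 010010*, 010011*, 011001, 100001*, 100010*, 100011*, 100110*, 100111*, 101110*, 111010, 111111
[col 1] 01001-, 10-110, 100-10*, 100-11*, 1000-1, 10001-*, 10011-*
[col 2] 100-1-
Prime implicants: 000100, 001111, 01001-, 011001, 10-110, 100-1-, 1000-1, 111010, 111111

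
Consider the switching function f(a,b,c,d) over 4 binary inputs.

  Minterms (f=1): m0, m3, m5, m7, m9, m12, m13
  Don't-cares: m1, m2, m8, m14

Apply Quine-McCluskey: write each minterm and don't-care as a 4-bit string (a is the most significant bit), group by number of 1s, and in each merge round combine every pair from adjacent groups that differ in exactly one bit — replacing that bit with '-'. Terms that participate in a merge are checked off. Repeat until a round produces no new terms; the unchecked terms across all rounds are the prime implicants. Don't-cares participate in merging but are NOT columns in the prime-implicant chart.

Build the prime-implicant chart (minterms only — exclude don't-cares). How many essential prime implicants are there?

1

size-2^0 implicants → 0000(✓)  0001(✓)  0010(✓)  0011(✓)  0101(✓)  0111(✓)  1000(✓)  1001(✓)  1100(✓)  1101(✓)  1110(✓)
size-2^1 implicants → -000(✓)  -001(✓)  -101(✓)  0-01(✓)  0-11(✓)  00-0(✓)  00-1(✓)  000-(✓)  001-(✓)  01-1(✓)  1-00(✓)  1-01(✓)  100-(✓)  11-0  110-(✓)
size-2^2 implicants → --01  -00-  0--1  00--  1-0-
Unchecked terms (primes): --01, -00-, 0--1, 00--, 1-0-, 11-0
Minterm coverage:
  m0 ⊆ -00-,00--
  m3 ⊆ 0--1,00--
  m5 ⊆ --01,0--1
  m7 ⊆ 0--1 [E]
  m9 ⊆ --01,-00-,1-0-
  m12 ⊆ 1-0-,11-0
  m13 ⊆ --01,1-0-
E = {0--1}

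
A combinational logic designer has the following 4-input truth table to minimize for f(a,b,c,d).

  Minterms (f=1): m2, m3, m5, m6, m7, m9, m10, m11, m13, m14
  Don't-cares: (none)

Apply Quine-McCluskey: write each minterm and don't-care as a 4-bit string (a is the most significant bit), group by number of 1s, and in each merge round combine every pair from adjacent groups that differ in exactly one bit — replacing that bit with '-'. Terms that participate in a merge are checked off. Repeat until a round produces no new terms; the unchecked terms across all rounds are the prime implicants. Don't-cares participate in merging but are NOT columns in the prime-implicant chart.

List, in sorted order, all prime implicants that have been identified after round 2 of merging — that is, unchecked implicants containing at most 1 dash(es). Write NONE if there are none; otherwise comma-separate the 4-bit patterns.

-101, 01-1, 1-01, 10-1

[col 0] 0010*, 0011*, 0101*, 0110*, 0111*, 1001*, 1010*, 1011*, 1101*, 1110*
[col 1] -010*, -011*, -101, -110*, 0-10*, 0-11*, 001-*, 01-1, 011-*, 1-01, 1-10*, 10-1, 101-*
[col 2] --10, -01-, 0-1-
Prime implicants: --10, -01-, -101, 0-1-, 01-1, 1-01, 10-1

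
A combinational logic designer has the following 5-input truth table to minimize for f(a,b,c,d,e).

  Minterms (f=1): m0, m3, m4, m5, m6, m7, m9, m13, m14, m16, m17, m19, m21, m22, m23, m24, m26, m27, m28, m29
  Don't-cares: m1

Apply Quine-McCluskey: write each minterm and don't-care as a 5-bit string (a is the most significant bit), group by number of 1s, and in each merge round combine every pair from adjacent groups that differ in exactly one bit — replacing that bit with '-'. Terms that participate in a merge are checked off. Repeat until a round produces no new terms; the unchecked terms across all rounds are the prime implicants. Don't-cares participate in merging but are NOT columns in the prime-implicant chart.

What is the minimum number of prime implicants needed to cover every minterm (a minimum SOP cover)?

8

[col 0] 00000*, 00001*, 00011*, 00100*, 00101*, 00110*, 00111*, 01001*, 01101*, 01110*, 10000*, 10001*, 10011*, 10101*, 10110*, 10111*, 11000*, 11010*, 11011*, 11100*, 11101*
[col 1] -0000*, -0001*, -0011*, -0101*, -0110*, -0111*, -1101*, 0-001*, 0-101*, 0-110, 00-00*, 00-01*, 00-11*, 000-1*, 0000-*, 001-0*, 001-1*, 0010-*, 0011-*, 01-01*, 1-000, 1-011, 1-101*, 10-01*, 10-11*, 100-1*, 1000-*, 101-1*, 1011-*, 11-00, 110-0, 1101-, 1110-
[col 2] --101, -0-01*, -0-11*, -00-1*, -000-, -01-1*, -011-, 0--01, 00--1*, 00-0-, 001--, 10--1*
[col 3] -0--1
Prime implicants: --101, -0--1, -000-, -011-, 0--01, 0-110, 00-0-, 001--, 1-000, 1-011, 11-00, 110-0, 1101-, 1110-
PI chart (minterm → PIs covering it):
  0 | -000-,00-0-
  3 | -0--1  (sole → essential)
  4 | 00-0-,001--
  5 | --101,-0--1,0--01,00-0-,001--
  6 | -011-,0-110,001--
  7 | -0--1,-011-,001--
  9 | 0--01  (sole → essential)
  13 | --101,0--01
  14 | 0-110  (sole → essential)
  16 | -000-,1-000
  17 | -0--1,-000-
  19 | -0--1,1-011
  21 | --101,-0--1
  22 | -011-  (sole → essential)
  23 | -0--1,-011-
  24 | 1-000,11-00,110-0
  26 | 110-0,1101-
  27 | 1-011,1101-
  28 | 11-00,1110-
  29 | --101,1110-
Essential prime implicants: -0--1, -011-, 0--01, 0-110
Petrick residual → 00-0-, 1-000, 1101-, 1110-
Minimum SOP uses 8 PIs: b'e + b'cd + a'd'e + a'cde' + a'b'd' + ac'd'e' + abc'd + abcd'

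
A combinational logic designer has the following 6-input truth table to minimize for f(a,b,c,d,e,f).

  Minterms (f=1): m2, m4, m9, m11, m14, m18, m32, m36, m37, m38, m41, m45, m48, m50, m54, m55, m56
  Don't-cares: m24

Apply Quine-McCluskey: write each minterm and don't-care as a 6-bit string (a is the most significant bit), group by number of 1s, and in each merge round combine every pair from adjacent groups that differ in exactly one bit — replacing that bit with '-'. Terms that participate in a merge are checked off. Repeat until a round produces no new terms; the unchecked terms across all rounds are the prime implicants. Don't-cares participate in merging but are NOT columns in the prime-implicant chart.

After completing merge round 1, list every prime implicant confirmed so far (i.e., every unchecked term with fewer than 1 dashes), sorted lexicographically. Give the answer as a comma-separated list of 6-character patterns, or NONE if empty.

001110

Round 0: 000010✓ 000100✓ 001001✓ 001011✓ 001110 010010✓ 011000✓ 100000✓ 100100✓ 100101✓ 100110✓ 101001✓ 101101✓ 110000✓ 110010✓ 110110✓ 110111✓ 111000✓
Round 1: -00100 -01001 -10010 -11000 0-0010 0010-1 1-0000 1-0110 10-101 100-00 1001-0 10010- 101-01 11-000 110-10 1100-0 11011-
PIs = {-00100, -01001, -10010, -11000, 0-0010, 0010-1, 001110, 1-0000, 1-0110, 10-101, 100-00, 1001-0, 10010-, 101-01, 11-000, 110-10, 1100-0, 11011-}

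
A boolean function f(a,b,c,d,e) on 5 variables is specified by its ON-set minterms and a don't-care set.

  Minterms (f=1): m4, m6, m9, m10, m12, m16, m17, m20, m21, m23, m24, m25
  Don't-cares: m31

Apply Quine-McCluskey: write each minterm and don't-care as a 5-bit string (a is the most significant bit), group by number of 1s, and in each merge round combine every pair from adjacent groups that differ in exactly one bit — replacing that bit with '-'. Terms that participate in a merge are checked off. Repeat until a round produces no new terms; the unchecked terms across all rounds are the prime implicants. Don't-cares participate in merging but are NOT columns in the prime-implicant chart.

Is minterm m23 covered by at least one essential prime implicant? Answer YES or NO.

Round 0: 00100✓ 00110✓ 01001✓ 01010 01100✓ 10000✓ 10001✓ 10100✓ 10101✓ 10111✓ 11000✓ 11001✓ 11111✓
Round 1: -0100 -1001 0-100 001-0 1-000✓ 1-001✓ 1-111 10-00✓ 10-01✓ 1000-✓ 101-1 1010-✓ 1100-✓
Round 2: 1-00- 10-0-
PIs = {-0100, -1001, 0-100, 001-0, 01010, 1-00-, 1-111, 10-0-, 101-1}
Coverage chart:
  m4: -0100,0-100,001-0
  m6: 001-0 ←essential
  m9: -1001 ←essential
  m10: 01010 ←essential
  m12: 0-100 ←essential
  m16: 1-00-,10-0-
  m17: 1-00-,10-0-
  m20: -0100,10-0-
  m21: 10-0-,101-1
  m23: 1-111,101-1
  m24: 1-00- ←essential
  m25: -1001,1-00-
Essential: -1001, 0-100, 001-0, 01010, 1-00-

NO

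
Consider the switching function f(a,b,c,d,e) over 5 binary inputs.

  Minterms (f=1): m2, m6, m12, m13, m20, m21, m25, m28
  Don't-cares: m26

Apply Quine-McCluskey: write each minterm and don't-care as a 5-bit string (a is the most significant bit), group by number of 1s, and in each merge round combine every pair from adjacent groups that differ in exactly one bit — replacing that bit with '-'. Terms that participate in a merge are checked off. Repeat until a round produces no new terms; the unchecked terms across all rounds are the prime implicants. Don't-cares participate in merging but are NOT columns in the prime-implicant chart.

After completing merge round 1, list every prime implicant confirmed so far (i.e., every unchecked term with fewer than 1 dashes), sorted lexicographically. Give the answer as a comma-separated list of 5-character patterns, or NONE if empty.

11001, 11010

size-2^0 implicants → 00010(✓)  00110(✓)  01100(✓)  01101(✓)  10100(✓)  10101(✓)  11001  11010  11100(✓)
size-2^1 implicants → -1100  00-10  0110-  1-100  1010-
Unchecked terms (primes): -1100, 00-10, 0110-, 1-100, 1010-, 11001, 11010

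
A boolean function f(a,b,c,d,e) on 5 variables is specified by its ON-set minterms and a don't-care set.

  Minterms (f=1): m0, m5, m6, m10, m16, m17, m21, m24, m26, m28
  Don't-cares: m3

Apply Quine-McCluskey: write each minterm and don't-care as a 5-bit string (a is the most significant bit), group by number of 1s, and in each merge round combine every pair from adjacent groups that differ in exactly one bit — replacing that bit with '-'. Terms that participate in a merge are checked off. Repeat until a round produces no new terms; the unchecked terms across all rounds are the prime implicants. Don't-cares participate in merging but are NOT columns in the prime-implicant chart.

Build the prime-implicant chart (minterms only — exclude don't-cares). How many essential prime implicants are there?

Round 0: 00000✓ 00011 00101✓ 00110 01010✓ 10000✓ 10001✓ 10101✓ 11000✓ 11010✓ 11100✓
Round 1: -0000 -0101 -1010 1-000 10-01 1000- 11-00 110-0
PIs = {-0000, -0101, -1010, 00011, 00110, 1-000, 10-01, 1000-, 11-00, 110-0}
Coverage chart:
  m0: -0000 ←essential
  m5: -0101 ←essential
  m6: 00110 ←essential
  m10: -1010 ←essential
  m16: -0000,1-000,1000-
  m17: 10-01,1000-
  m21: -0101,10-01
  m24: 1-000,11-00,110-0
  m26: -1010,110-0
  m28: 11-00 ←essential
Essential: -0000, -0101, -1010, 00110, 11-00

5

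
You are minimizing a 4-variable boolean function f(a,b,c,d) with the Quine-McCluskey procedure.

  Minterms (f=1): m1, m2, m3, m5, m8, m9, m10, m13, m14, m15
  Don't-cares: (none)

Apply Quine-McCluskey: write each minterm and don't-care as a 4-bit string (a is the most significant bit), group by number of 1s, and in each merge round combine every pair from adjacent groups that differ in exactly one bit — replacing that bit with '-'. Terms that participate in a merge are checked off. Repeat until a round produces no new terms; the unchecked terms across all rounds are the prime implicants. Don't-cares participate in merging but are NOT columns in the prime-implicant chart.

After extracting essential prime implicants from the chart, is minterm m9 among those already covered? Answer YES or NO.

Round 0: 0001✓ 0010✓ 0011✓ 0101✓ 1000✓ 1001✓ 1010✓ 1101✓ 1110✓ 1111✓
Round 1: -001✓ -010 -101✓ 0-01✓ 00-1 001- 1-01✓ 1-10 10-0 100- 11-1 111-
Round 2: --01
PIs = {--01, -010, 00-1, 001-, 1-10, 10-0, 100-, 11-1, 111-}
Coverage chart:
  m1: --01,00-1
  m2: -010,001-
  m3: 00-1,001-
  m5: --01 ←essential
  m8: 10-0,100-
  m9: --01,100-
  m10: -010,1-10,10-0
  m13: --01,11-1
  m14: 1-10,111-
  m15: 11-1,111-
Essential: --01

YES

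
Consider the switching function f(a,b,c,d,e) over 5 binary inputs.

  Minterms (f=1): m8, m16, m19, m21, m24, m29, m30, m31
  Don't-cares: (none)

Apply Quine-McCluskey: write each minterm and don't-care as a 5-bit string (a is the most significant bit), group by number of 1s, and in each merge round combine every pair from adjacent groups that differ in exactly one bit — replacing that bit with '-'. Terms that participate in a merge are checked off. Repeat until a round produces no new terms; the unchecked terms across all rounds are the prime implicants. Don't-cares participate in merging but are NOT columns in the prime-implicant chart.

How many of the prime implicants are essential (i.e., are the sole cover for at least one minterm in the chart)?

5

size-2^0 implicants → 01000(✓)  10000(✓)  10011  10101(✓)  11000(✓)  11101(✓)  11110(✓)  11111(✓)
size-2^1 implicants → -1000  1-000  1-101  111-1  1111-
Unchecked terms (primes): -1000, 1-000, 1-101, 10011, 111-1, 1111-
Minterm coverage:
  m8 ⊆ -1000 [E]
  m16 ⊆ 1-000 [E]
  m19 ⊆ 10011 [E]
  m21 ⊆ 1-101 [E]
  m24 ⊆ -1000,1-000
  m29 ⊆ 1-101,111-1
  m30 ⊆ 1111- [E]
  m31 ⊆ 111-1,1111-
E = {-1000, 1-000, 1-101, 10011, 1111-}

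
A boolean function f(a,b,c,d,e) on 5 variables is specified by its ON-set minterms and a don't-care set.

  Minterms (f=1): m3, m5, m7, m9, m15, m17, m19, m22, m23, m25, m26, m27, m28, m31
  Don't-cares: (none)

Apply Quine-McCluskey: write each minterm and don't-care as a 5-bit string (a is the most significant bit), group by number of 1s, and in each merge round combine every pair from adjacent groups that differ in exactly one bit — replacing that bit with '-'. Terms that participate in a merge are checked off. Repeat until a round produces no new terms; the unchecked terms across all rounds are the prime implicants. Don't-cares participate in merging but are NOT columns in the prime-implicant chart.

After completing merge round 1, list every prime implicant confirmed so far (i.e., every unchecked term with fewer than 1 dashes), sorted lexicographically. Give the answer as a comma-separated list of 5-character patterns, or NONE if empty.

[col 0] 00011*, 00101*, 00111*, 01001*, 01111*, 10001*, 10011*, 10110*, 10111*, 11001*, 11010*, 11011*, 11100, 11111*
[col 1] -0011*, -0111*, -1001, -1111*, 0-111*, 00-11*, 001-1, 1-001*, 1-011*, 1-111*, 10-11*, 100-1*, 1011-, 11-11*, 110-1*, 1101-
[col 2] --111, -0-11, 1--11, 1-0-1
Prime implicants: --111, -0-11, -1001, 001-1, 1--11, 1-0-1, 1011-, 1101-, 11100

11100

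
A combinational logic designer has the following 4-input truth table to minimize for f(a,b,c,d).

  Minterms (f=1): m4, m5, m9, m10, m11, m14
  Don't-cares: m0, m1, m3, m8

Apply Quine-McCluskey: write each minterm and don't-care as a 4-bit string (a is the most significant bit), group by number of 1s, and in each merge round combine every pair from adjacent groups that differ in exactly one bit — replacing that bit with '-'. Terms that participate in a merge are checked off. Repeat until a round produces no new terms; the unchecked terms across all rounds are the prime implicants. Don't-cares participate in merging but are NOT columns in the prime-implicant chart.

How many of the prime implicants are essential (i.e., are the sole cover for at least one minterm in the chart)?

[col 0] 0000*, 0001*, 0011*, 0100*, 0101*, 1000*, 1001*, 1010*, 1011*, 1110*
[col 1] -000*, -001*, -011*, 0-00*, 0-01*, 00-1*, 000-*, 010-*, 1-10, 10-0*, 10-1*, 100-*, 101-*
[col 2] -0-1, -00-, 0-0-, 10--
Prime implicants: -0-1, -00-, 0-0-, 1-10, 10--
PI chart (minterm → PIs covering it):
  4 | 0-0-  (sole → essential)
  5 | 0-0-  (sole → essential)
  9 | -0-1,-00-,10--
  10 | 1-10,10--
  11 | -0-1,10--
  14 | 1-10  (sole → essential)
Essential prime implicants: 0-0-, 1-10

2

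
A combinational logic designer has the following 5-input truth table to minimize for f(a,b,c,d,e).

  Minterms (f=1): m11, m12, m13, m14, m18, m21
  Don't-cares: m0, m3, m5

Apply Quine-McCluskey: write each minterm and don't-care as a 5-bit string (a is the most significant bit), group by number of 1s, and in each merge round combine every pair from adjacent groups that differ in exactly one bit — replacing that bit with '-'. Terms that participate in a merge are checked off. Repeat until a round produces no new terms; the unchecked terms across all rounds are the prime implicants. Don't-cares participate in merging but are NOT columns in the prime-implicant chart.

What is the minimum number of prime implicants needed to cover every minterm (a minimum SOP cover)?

Round 0: 00000 00011✓ 00101✓ 01011✓ 01100✓ 01101✓ 01110✓ 10010 10101✓
Round 1: -0101 0-011 0-101 011-0 0110-
PIs = {-0101, 0-011, 0-101, 00000, 011-0, 0110-, 10010}
Coverage chart:
  m11: 0-011 ←essential
  m12: 011-0,0110-
  m13: 0-101,0110-
  m14: 011-0 ←essential
  m18: 10010 ←essential
  m21: -0101 ←essential
Essential: -0101, 0-011, 011-0, 10010
Petrick residual → 0-101
Min cover (5 terms): b'cd'e + a'c'de + a'cd'e + a'bce' + ab'c'de'

5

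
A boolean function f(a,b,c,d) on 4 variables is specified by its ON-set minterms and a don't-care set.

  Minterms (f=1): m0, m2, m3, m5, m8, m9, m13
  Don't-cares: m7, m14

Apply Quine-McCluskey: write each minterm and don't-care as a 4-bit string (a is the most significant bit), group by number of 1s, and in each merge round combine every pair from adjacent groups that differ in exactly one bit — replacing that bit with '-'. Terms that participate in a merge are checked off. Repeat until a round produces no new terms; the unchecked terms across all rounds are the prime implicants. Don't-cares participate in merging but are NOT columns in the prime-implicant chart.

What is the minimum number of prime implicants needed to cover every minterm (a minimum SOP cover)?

4

Round 0: 0000✓ 0010✓ 0011✓ 0101✓ 0111✓ 1000✓ 1001✓ 1101✓ 1110
Round 1: -000 -101 0-11 00-0 001- 01-1 1-01 100-
PIs = {-000, -101, 0-11, 00-0, 001-, 01-1, 1-01, 100-, 1110}
Coverage chart:
  m0: -000,00-0
  m2: 00-0,001-
  m3: 0-11,001-
  m5: -101,01-1
  m8: -000,100-
  m9: 1-01,100-
  m13: -101,1-01
(no essential prime implicants)
Petrick residual → -000, -101, 001-, 1-01
Min cover (4 terms): b'c'd' + bc'd + a'b'c + ac'd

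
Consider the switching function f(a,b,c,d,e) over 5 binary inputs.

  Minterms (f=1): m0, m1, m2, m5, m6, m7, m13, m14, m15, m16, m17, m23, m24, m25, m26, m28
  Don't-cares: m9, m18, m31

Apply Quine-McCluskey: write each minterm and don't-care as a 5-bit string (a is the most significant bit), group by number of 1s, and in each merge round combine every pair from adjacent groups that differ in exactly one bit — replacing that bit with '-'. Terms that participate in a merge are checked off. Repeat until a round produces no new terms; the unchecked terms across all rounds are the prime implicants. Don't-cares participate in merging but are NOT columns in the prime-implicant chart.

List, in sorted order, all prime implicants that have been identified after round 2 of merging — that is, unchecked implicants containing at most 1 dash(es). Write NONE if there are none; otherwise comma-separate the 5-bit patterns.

Round 0: 00000✓ 00001✓ 00010✓ 00101✓ 00110✓ 00111✓ 01001✓ 01101✓ 01110✓ 01111✓ 10000✓ 10001✓ 10010✓ 10111✓ 11000✓ 11001✓ 11010✓ 11100✓ 11111✓
Round 1: -0000✓ -0001✓ -0010✓ -0111✓ -1001✓ -1111✓ 0-001✓ 0-101✓ 0-110✓ 0-111✓ 00-01✓ 00-10 000-0✓ 0000-✓ 001-1✓ 0011-✓ 01-01✓ 011-1✓ 0111-✓ 1-000✓ 1-001✓ 1-010✓ 1-111✓ 100-0✓ 1000-✓ 11-00 110-0✓ 1100-✓
Round 2: --001 --111 -00-0 -000- 0--01 0-1-1 0-11- 1-0-0 1-00-
PIs = {--001, --111, -00-0, -000-, 0--01, 0-1-1, 0-11-, 00-10, 1-0-0, 1-00-, 11-00}

00-10, 11-00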